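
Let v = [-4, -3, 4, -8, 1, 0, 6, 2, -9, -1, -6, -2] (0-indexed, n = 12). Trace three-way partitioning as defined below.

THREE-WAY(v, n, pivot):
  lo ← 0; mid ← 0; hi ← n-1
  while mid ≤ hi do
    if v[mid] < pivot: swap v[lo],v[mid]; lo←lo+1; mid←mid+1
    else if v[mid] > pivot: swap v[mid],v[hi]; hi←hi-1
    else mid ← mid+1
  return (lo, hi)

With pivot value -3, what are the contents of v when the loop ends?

lo=0 mid=0 hi=11
-4<-3: swap(0,0), lo=1 mid=1 ⇒ [-4, -3, 4, -8, 1, 0, 6, 2, -9, -1, -6, -2]
-3=-3: mid=2
4>-3: swap(2,11), hi=10 ⇒ [-4, -3, -2, -8, 1, 0, 6, 2, -9, -1, -6, 4]
-2>-3: swap(2,10), hi=9 ⇒ [-4, -3, -6, -8, 1, 0, 6, 2, -9, -1, -2, 4]
-6<-3: swap(1,2), lo=2 mid=3 ⇒ [-4, -6, -3, -8, 1, 0, 6, 2, -9, -1, -2, 4]
-8<-3: swap(2,3), lo=3 mid=4 ⇒ [-4, -6, -8, -3, 1, 0, 6, 2, -9, -1, -2, 4]
1>-3: swap(4,9), hi=8 ⇒ [-4, -6, -8, -3, -1, 0, 6, 2, -9, 1, -2, 4]
-1>-3: swap(4,8), hi=7 ⇒ [-4, -6, -8, -3, -9, 0, 6, 2, -1, 1, -2, 4]
-9<-3: swap(3,4), lo=4 mid=5 ⇒ [-4, -6, -8, -9, -3, 0, 6, 2, -1, 1, -2, 4]
0>-3: swap(5,7), hi=6 ⇒ [-4, -6, -8, -9, -3, 2, 6, 0, -1, 1, -2, 4]
2>-3: swap(5,6), hi=5 ⇒ [-4, -6, -8, -9, -3, 6, 2, 0, -1, 1, -2, 4]
6>-3: swap(5,5), hi=4 ⇒ [-4, -6, -8, -9, -3, 6, 2, 0, -1, 1, -2, 4]
done. lo=4 hi=4; v=[-4, -6, -8, -9, -3, 6, 2, 0, -1, 1, -2, 4]

[-4, -6, -8, -9, -3, 6, 2, 0, -1, 1, -2, 4]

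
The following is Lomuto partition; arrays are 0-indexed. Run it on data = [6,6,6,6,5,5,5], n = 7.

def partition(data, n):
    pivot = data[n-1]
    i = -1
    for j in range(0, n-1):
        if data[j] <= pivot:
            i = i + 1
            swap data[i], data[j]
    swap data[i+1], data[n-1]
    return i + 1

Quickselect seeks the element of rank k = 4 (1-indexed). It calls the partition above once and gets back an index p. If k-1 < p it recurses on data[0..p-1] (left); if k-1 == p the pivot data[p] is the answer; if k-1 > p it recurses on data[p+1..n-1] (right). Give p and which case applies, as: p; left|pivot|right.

2; right

pivot = data[6] = 5; i = -1
j=0: data[0]=6 > 5 → no swap
j=1: data[1]=6 > 5 → no swap
j=2: data[2]=6 > 5 → no swap
j=3: data[3]=6 > 5 → no swap
j=4: data[4]=5 ≤ 5 → i=0, swap data[0],data[4] → [5,6,6,6,6,5,5]
j=5: data[5]=5 ≤ 5 → i=1, swap data[1],data[5] → [5,5,6,6,6,6,5]
final swap data[2],data[6] → [5,5,5,6,6,6,6]; return 2
p = 2; k-1 = 3 > 2 ⇒ right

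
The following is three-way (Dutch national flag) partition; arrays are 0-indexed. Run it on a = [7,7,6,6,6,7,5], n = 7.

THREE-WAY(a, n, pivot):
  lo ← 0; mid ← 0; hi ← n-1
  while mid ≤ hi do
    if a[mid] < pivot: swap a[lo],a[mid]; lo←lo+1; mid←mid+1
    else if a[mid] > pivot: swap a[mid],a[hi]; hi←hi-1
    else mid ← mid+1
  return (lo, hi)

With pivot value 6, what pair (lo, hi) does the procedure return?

pivot = 6; lo=0, mid=0, hi=6
a[mid]=7>6: swap a[0],a[6]; hi=5 → [5,7,6,6,6,7,7]
a[mid]=5<6: swap a[0],a[0]; lo=1,mid=1 → [5,7,6,6,6,7,7]
a[mid]=7>6: swap a[1],a[5]; hi=4 → [5,7,6,6,6,7,7]
a[mid]=7>6: swap a[1],a[4]; hi=3 → [5,6,6,6,7,7,7]
a[mid]=6=6: mid=2
a[mid]=6=6: mid=3
a[mid]=6=6: mid=4
end: lo=1, hi=3; a = [5,6,6,6,7,7,7]

(1, 3)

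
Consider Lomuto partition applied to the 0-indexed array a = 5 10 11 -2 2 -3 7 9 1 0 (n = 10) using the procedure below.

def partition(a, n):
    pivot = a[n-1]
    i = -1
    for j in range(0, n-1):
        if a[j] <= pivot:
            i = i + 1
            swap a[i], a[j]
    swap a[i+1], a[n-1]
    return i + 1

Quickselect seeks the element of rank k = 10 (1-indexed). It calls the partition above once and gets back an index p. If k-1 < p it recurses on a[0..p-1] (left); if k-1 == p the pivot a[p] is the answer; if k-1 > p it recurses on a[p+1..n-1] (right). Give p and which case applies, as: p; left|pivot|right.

pivot = a[9] = 0; i = -1
j=0: a[0]=5 > 0 → no swap
j=1: a[1]=10 > 0 → no swap
j=2: a[2]=11 > 0 → no swap
j=3: a[3]=-2 ≤ 0 → i=0, swap a[0],a[3] → -2 10 11 5 2 -3 7 9 1 0
j=4: a[4]=2 > 0 → no swap
j=5: a[5]=-3 ≤ 0 → i=1, swap a[1],a[5] → -2 -3 11 5 2 10 7 9 1 0
j=6: a[6]=7 > 0 → no swap
j=7: a[7]=9 > 0 → no swap
j=8: a[8]=1 > 0 → no swap
final swap a[2],a[9] → -2 -3 0 5 2 10 7 9 1 11; return 2
p = 2; k-1 = 9 > 2 ⇒ right

2; right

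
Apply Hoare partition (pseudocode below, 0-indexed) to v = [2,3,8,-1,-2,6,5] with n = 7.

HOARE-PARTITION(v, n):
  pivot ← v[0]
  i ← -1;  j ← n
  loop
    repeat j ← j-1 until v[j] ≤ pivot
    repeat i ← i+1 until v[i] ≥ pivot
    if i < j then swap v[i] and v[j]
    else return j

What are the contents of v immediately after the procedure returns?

[-2,-1,8,3,2,6,5]

pivot=2
j stops at 4 (-2), i stops at 0 (2); swap ⇒ [-2,3,8,-1,2,6,5]
j stops at 3 (-1), i stops at 1 (3); swap ⇒ [-2,-1,8,3,2,6,5]
j stops at 1, i stops at 2; i≥j ⇒ return 1. v=[-2,-1,8,3,2,6,5]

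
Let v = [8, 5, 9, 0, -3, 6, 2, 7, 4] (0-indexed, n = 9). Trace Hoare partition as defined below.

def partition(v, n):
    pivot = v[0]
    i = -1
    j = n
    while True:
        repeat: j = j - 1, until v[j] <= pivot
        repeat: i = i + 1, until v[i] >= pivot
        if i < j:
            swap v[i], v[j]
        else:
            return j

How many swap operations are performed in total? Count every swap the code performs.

pivot=8
j stops at 8 (4), i stops at 0 (8); swap ⇒ [4, 5, 9, 0, -3, 6, 2, 7, 8]
j stops at 7 (7), i stops at 2 (9); swap ⇒ [4, 5, 7, 0, -3, 6, 2, 9, 8]
j stops at 6, i stops at 7; i≥j ⇒ return 6. v=[4, 5, 7, 0, -3, 6, 2, 9, 8]

2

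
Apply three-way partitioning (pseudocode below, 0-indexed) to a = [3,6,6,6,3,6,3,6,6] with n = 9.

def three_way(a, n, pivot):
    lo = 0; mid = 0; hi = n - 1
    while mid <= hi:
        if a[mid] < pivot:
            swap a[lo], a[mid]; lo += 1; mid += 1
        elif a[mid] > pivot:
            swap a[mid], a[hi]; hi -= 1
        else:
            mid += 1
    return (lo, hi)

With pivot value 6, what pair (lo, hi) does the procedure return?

(3, 8)

pivot = 6; lo=0, mid=0, hi=8
a[mid]=3<6: swap a[0],a[0]; lo=1,mid=1 → [3,6,6,6,3,6,3,6,6]
a[mid]=6=6: mid=2
a[mid]=6=6: mid=3
a[mid]=6=6: mid=4
a[mid]=3<6: swap a[1],a[4]; lo=2,mid=5 → [3,3,6,6,6,6,3,6,6]
a[mid]=6=6: mid=6
a[mid]=3<6: swap a[2],a[6]; lo=3,mid=7 → [3,3,3,6,6,6,6,6,6]
a[mid]=6=6: mid=8
a[mid]=6=6: mid=9
end: lo=3, hi=8; a = [3,3,3,6,6,6,6,6,6]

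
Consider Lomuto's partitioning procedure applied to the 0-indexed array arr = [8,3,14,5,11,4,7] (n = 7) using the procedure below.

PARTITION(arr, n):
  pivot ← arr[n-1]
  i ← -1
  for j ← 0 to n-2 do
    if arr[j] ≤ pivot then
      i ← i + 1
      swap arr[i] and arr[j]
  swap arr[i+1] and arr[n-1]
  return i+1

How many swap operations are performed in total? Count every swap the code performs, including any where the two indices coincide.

pivot = arr[6] = 7; i = -1
j=0: arr[0]=8 > 7 → no swap
j=1: arr[1]=3 ≤ 7 → i=0, swap arr[0],arr[1] → [3,8,14,5,11,4,7]
j=2: arr[2]=14 > 7 → no swap
j=3: arr[3]=5 ≤ 7 → i=1, swap arr[1],arr[3] → [3,5,14,8,11,4,7]
j=4: arr[4]=11 > 7 → no swap
j=5: arr[5]=4 ≤ 7 → i=2, swap arr[2],arr[5] → [3,5,4,8,11,14,7]
final swap arr[3],arr[6] → [3,5,4,7,11,14,8]; return 3

4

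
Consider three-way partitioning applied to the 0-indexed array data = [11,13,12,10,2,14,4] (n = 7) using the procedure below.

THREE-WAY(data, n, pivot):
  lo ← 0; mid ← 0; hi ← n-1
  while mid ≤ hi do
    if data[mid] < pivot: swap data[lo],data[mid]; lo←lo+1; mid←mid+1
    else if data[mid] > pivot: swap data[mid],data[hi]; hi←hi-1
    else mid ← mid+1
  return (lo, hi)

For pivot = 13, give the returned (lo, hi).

(5, 5)

lo=0 mid=0 hi=6
11<13: swap(0,0), lo=1 mid=1 ⇒ [11,13,12,10,2,14,4]
13=13: mid=2
12<13: swap(1,2), lo=2 mid=3 ⇒ [11,12,13,10,2,14,4]
10<13: swap(2,3), lo=3 mid=4 ⇒ [11,12,10,13,2,14,4]
2<13: swap(3,4), lo=4 mid=5 ⇒ [11,12,10,2,13,14,4]
14>13: swap(5,6), hi=5 ⇒ [11,12,10,2,13,4,14]
4<13: swap(4,5), lo=5 mid=6 ⇒ [11,12,10,2,4,13,14]
done. lo=5 hi=5; data=[11,12,10,2,4,13,14]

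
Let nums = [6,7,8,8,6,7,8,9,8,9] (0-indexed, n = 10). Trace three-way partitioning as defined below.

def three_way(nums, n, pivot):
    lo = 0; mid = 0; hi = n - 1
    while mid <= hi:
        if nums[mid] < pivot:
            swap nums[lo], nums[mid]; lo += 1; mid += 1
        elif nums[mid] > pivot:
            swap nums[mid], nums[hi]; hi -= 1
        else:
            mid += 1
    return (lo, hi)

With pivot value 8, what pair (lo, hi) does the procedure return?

pivot = 8; lo=0, mid=0, hi=9
nums[mid]=6<8: swap nums[0],nums[0]; lo=1,mid=1 → [6,7,8,8,6,7,8,9,8,9]
nums[mid]=7<8: swap nums[1],nums[1]; lo=2,mid=2 → [6,7,8,8,6,7,8,9,8,9]
nums[mid]=8=8: mid=3
nums[mid]=8=8: mid=4
nums[mid]=6<8: swap nums[2],nums[4]; lo=3,mid=5 → [6,7,6,8,8,7,8,9,8,9]
nums[mid]=7<8: swap nums[3],nums[5]; lo=4,mid=6 → [6,7,6,7,8,8,8,9,8,9]
nums[mid]=8=8: mid=7
nums[mid]=9>8: swap nums[7],nums[9]; hi=8 → [6,7,6,7,8,8,8,9,8,9]
nums[mid]=9>8: swap nums[7],nums[8]; hi=7 → [6,7,6,7,8,8,8,8,9,9]
nums[mid]=8=8: mid=8
end: lo=4, hi=7; nums = [6,7,6,7,8,8,8,8,9,9]

(4, 7)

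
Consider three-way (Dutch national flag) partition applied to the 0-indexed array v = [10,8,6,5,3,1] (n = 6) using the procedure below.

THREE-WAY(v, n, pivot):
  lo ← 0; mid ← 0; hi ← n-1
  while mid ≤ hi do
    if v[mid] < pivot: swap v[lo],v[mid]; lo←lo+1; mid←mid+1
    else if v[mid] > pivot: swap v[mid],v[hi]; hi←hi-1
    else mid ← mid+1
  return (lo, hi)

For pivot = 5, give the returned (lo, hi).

pivot = 5; lo=0, mid=0, hi=5
v[mid]=10>5: swap v[0],v[5]; hi=4 → [1,8,6,5,3,10]
v[mid]=1<5: swap v[0],v[0]; lo=1,mid=1 → [1,8,6,5,3,10]
v[mid]=8>5: swap v[1],v[4]; hi=3 → [1,3,6,5,8,10]
v[mid]=3<5: swap v[1],v[1]; lo=2,mid=2 → [1,3,6,5,8,10]
v[mid]=6>5: swap v[2],v[3]; hi=2 → [1,3,5,6,8,10]
v[mid]=5=5: mid=3
end: lo=2, hi=2; v = [1,3,5,6,8,10]

(2, 2)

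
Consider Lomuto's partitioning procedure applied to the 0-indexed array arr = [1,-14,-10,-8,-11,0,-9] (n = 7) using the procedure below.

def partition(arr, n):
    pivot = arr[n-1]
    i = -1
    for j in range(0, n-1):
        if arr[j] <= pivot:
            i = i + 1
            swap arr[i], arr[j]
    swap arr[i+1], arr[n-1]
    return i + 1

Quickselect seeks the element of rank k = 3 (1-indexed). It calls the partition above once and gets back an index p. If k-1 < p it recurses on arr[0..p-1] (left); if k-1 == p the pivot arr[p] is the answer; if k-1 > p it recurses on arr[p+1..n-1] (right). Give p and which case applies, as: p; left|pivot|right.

3; left

pivot = arr[6] = -9; i = -1
j=0: arr[0]=1 > -9 → no swap
j=1: arr[1]=-14 ≤ -9 → i=0, swap arr[0],arr[1] → [-14,1,-10,-8,-11,0,-9]
j=2: arr[2]=-10 ≤ -9 → i=1, swap arr[1],arr[2] → [-14,-10,1,-8,-11,0,-9]
j=3: arr[3]=-8 > -9 → no swap
j=4: arr[4]=-11 ≤ -9 → i=2, swap arr[2],arr[4] → [-14,-10,-11,-8,1,0,-9]
j=5: arr[5]=0 > -9 → no swap
final swap arr[3],arr[6] → [-14,-10,-11,-9,1,0,-8]; return 3
p = 3; k-1 = 2 < 3 ⇒ left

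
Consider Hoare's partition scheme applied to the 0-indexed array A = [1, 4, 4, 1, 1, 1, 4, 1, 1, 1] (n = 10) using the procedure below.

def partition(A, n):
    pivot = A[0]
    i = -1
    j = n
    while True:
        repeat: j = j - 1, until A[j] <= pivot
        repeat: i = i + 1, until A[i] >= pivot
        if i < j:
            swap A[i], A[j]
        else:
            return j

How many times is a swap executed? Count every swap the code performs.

pivot=1
j stops at 9 (1), i stops at 0 (1); swap ⇒ [1, 4, 4, 1, 1, 1, 4, 1, 1, 1]
j stops at 8 (1), i stops at 1 (4); swap ⇒ [1, 1, 4, 1, 1, 1, 4, 1, 4, 1]
j stops at 7 (1), i stops at 2 (4); swap ⇒ [1, 1, 1, 1, 1, 1, 4, 4, 4, 1]
j stops at 5 (1), i stops at 3 (1); swap ⇒ [1, 1, 1, 1, 1, 1, 4, 4, 4, 1]
j stops at 4, i stops at 4; i≥j ⇒ return 4. A=[1, 1, 1, 1, 1, 1, 4, 4, 4, 1]

4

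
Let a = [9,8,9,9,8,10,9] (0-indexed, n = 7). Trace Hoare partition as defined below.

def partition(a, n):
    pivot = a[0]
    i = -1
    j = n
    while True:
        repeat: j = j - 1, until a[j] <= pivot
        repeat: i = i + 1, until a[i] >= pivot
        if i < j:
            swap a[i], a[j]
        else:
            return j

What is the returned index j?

pivot = a[0] = 9; i = -1, j = 7
j→6 (a[6]=9≤9), i→0 (a[0]=9≥9); i<j, swap → [9,8,9,9,8,10,9]
j→4 (a[4]=8≤9), i→2 (a[2]=9≥9); i<j, swap → [9,8,8,9,9,10,9]
j→3, i→3; i≥j, return j=3. a = [9,8,8,9,9,10,9]

3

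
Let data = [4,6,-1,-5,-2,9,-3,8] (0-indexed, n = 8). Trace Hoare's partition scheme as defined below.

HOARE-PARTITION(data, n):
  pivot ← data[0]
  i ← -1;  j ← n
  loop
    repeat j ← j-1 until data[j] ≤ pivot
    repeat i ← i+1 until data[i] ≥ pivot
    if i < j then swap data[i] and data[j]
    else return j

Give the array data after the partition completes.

[-3,-2,-1,-5,6,9,4,8]

pivot=4
j stops at 6 (-3), i stops at 0 (4); swap ⇒ [-3,6,-1,-5,-2,9,4,8]
j stops at 4 (-2), i stops at 1 (6); swap ⇒ [-3,-2,-1,-5,6,9,4,8]
j stops at 3, i stops at 4; i≥j ⇒ return 3. data=[-3,-2,-1,-5,6,9,4,8]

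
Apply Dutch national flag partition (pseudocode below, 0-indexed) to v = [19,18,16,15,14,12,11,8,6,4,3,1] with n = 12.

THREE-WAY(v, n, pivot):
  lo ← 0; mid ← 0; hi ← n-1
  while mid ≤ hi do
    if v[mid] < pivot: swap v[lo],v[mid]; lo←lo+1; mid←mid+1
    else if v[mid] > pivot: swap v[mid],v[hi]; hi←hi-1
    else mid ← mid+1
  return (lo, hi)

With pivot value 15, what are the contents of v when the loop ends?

[1,3,4,14,12,11,8,6,15,16,18,19]

pivot = 15; lo=0, mid=0, hi=11
v[mid]=19>15: swap v[0],v[11]; hi=10 → [1,18,16,15,14,12,11,8,6,4,3,19]
v[mid]=1<15: swap v[0],v[0]; lo=1,mid=1 → [1,18,16,15,14,12,11,8,6,4,3,19]
v[mid]=18>15: swap v[1],v[10]; hi=9 → [1,3,16,15,14,12,11,8,6,4,18,19]
v[mid]=3<15: swap v[1],v[1]; lo=2,mid=2 → [1,3,16,15,14,12,11,8,6,4,18,19]
v[mid]=16>15: swap v[2],v[9]; hi=8 → [1,3,4,15,14,12,11,8,6,16,18,19]
v[mid]=4<15: swap v[2],v[2]; lo=3,mid=3 → [1,3,4,15,14,12,11,8,6,16,18,19]
v[mid]=15=15: mid=4
v[mid]=14<15: swap v[3],v[4]; lo=4,mid=5 → [1,3,4,14,15,12,11,8,6,16,18,19]
v[mid]=12<15: swap v[4],v[5]; lo=5,mid=6 → [1,3,4,14,12,15,11,8,6,16,18,19]
v[mid]=11<15: swap v[5],v[6]; lo=6,mid=7 → [1,3,4,14,12,11,15,8,6,16,18,19]
v[mid]=8<15: swap v[6],v[7]; lo=7,mid=8 → [1,3,4,14,12,11,8,15,6,16,18,19]
v[mid]=6<15: swap v[7],v[8]; lo=8,mid=9 → [1,3,4,14,12,11,8,6,15,16,18,19]
end: lo=8, hi=8; v = [1,3,4,14,12,11,8,6,15,16,18,19]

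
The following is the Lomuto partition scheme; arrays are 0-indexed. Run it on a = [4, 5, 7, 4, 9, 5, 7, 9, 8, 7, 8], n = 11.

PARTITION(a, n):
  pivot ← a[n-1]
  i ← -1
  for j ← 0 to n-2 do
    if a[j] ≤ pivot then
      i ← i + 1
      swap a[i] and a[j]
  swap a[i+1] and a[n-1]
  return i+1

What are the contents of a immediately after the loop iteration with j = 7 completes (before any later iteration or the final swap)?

pivot=8, i=-1
j=0: 4≤8, i=0, swap(0,0) ⇒ [4, 5, 7, 4, 9, 5, 7, 9, 8, 7, 8]
j=1: 5≤8, i=1, swap(1,1) ⇒ [4, 5, 7, 4, 9, 5, 7, 9, 8, 7, 8]
j=2: 7≤8, i=2, swap(2,2) ⇒ [4, 5, 7, 4, 9, 5, 7, 9, 8, 7, 8]
j=3: 4≤8, i=3, swap(3,3) ⇒ [4, 5, 7, 4, 9, 5, 7, 9, 8, 7, 8]
j=4: 9>8, skip
j=5: 5≤8, i=4, swap(4,5) ⇒ [4, 5, 7, 4, 5, 9, 7, 9, 8, 7, 8]
j=6: 7≤8, i=5, swap(5,6) ⇒ [4, 5, 7, 4, 5, 7, 9, 9, 8, 7, 8]
j=7: 9>8, skip
(after j=7) a = [4, 5, 7, 4, 5, 7, 9, 9, 8, 7, 8]

[4, 5, 7, 4, 5, 7, 9, 9, 8, 7, 8]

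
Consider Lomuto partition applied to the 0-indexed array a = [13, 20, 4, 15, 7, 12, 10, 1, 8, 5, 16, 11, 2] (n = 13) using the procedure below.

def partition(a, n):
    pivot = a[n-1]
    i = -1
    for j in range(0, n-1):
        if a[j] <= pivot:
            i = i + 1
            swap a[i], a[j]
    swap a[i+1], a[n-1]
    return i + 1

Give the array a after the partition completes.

pivot=2, i=-1
j=0: 13>2, skip
j=1: 20>2, skip
j=2: 4>2, skip
j=3: 15>2, skip
j=4: 7>2, skip
j=5: 12>2, skip
j=6: 10>2, skip
j=7: 1≤2, i=0, swap(0,7) ⇒ [1, 20, 4, 15, 7, 12, 10, 13, 8, 5, 16, 11, 2]
j=8: 8>2, skip
j=9: 5>2, skip
j=10: 16>2, skip
j=11: 11>2, skip
swap(1,12) ⇒ [1, 2, 4, 15, 7, 12, 10, 13, 8, 5, 16, 11, 20]; return 1

[1, 2, 4, 15, 7, 12, 10, 13, 8, 5, 16, 11, 20]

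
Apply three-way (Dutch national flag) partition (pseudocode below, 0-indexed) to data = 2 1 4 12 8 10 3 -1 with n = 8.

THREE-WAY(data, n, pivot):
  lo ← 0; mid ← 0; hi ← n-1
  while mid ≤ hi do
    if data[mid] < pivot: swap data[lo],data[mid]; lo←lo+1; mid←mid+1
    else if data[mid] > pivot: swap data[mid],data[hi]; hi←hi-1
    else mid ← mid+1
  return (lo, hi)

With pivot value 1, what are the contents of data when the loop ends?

pivot = 1; lo=0, mid=0, hi=7
data[mid]=2>1: swap data[0],data[7]; hi=6 → -1 1 4 12 8 10 3 2
data[mid]=-1<1: swap data[0],data[0]; lo=1,mid=1 → -1 1 4 12 8 10 3 2
data[mid]=1=1: mid=2
data[mid]=4>1: swap data[2],data[6]; hi=5 → -1 1 3 12 8 10 4 2
data[mid]=3>1: swap data[2],data[5]; hi=4 → -1 1 10 12 8 3 4 2
data[mid]=10>1: swap data[2],data[4]; hi=3 → -1 1 8 12 10 3 4 2
data[mid]=8>1: swap data[2],data[3]; hi=2 → -1 1 12 8 10 3 4 2
data[mid]=12>1: swap data[2],data[2]; hi=1 → -1 1 12 8 10 3 4 2
end: lo=1, hi=1; data = -1 1 12 8 10 3 4 2

-1 1 12 8 10 3 4 2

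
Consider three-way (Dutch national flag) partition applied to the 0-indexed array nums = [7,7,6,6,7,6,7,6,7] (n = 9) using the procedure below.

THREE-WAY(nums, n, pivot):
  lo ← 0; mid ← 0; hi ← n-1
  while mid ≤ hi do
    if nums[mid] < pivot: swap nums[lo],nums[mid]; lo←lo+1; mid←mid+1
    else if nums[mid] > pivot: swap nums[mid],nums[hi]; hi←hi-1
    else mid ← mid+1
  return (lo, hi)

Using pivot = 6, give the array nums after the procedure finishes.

[6,6,6,6,7,7,7,7,7]

pivot = 6; lo=0, mid=0, hi=8
nums[mid]=7>6: swap nums[0],nums[8]; hi=7 → [7,7,6,6,7,6,7,6,7]
nums[mid]=7>6: swap nums[0],nums[7]; hi=6 → [6,7,6,6,7,6,7,7,7]
nums[mid]=6=6: mid=1
nums[mid]=7>6: swap nums[1],nums[6]; hi=5 → [6,7,6,6,7,6,7,7,7]
nums[mid]=7>6: swap nums[1],nums[5]; hi=4 → [6,6,6,6,7,7,7,7,7]
nums[mid]=6=6: mid=2
nums[mid]=6=6: mid=3
nums[mid]=6=6: mid=4
nums[mid]=7>6: swap nums[4],nums[4]; hi=3 → [6,6,6,6,7,7,7,7,7]
end: lo=0, hi=3; nums = [6,6,6,6,7,7,7,7,7]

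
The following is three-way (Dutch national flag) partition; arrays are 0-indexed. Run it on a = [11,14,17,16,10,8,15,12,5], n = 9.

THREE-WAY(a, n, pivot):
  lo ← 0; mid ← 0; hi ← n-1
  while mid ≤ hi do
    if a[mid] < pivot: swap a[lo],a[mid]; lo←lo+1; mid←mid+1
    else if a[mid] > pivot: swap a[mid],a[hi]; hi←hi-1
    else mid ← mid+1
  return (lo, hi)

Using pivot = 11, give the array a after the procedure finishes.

pivot = 11; lo=0, mid=0, hi=8
a[mid]=11=11: mid=1
a[mid]=14>11: swap a[1],a[8]; hi=7 → [11,5,17,16,10,8,15,12,14]
a[mid]=5<11: swap a[0],a[1]; lo=1,mid=2 → [5,11,17,16,10,8,15,12,14]
a[mid]=17>11: swap a[2],a[7]; hi=6 → [5,11,12,16,10,8,15,17,14]
a[mid]=12>11: swap a[2],a[6]; hi=5 → [5,11,15,16,10,8,12,17,14]
a[mid]=15>11: swap a[2],a[5]; hi=4 → [5,11,8,16,10,15,12,17,14]
a[mid]=8<11: swap a[1],a[2]; lo=2,mid=3 → [5,8,11,16,10,15,12,17,14]
a[mid]=16>11: swap a[3],a[4]; hi=3 → [5,8,11,10,16,15,12,17,14]
a[mid]=10<11: swap a[2],a[3]; lo=3,mid=4 → [5,8,10,11,16,15,12,17,14]
end: lo=3, hi=3; a = [5,8,10,11,16,15,12,17,14]

[5,8,10,11,16,15,12,17,14]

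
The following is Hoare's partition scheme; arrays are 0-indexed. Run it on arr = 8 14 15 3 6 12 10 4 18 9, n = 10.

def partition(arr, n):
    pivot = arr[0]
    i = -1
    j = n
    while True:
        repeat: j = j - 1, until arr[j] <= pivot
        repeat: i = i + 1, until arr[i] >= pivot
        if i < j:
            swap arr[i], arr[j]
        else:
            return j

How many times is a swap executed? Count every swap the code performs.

pivot = arr[0] = 8; i = -1, j = 10
j→7 (arr[7]=4≤8), i→0 (arr[0]=8≥8); i<j, swap → 4 14 15 3 6 12 10 8 18 9
j→4 (arr[4]=6≤8), i→1 (arr[1]=14≥8); i<j, swap → 4 6 15 3 14 12 10 8 18 9
j→3 (arr[3]=3≤8), i→2 (arr[2]=15≥8); i<j, swap → 4 6 3 15 14 12 10 8 18 9
j→2, i→3; i≥j, return j=2. arr = 4 6 3 15 14 12 10 8 18 9

3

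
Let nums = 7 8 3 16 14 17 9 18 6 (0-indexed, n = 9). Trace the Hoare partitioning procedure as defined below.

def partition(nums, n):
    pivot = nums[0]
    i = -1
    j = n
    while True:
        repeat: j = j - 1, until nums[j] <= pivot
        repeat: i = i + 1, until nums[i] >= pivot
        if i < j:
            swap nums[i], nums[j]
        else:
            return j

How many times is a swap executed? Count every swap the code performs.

pivot=7
j stops at 8 (6), i stops at 0 (7); swap ⇒ 6 8 3 16 14 17 9 18 7
j stops at 2 (3), i stops at 1 (8); swap ⇒ 6 3 8 16 14 17 9 18 7
j stops at 1, i stops at 2; i≥j ⇒ return 1. nums=6 3 8 16 14 17 9 18 7

2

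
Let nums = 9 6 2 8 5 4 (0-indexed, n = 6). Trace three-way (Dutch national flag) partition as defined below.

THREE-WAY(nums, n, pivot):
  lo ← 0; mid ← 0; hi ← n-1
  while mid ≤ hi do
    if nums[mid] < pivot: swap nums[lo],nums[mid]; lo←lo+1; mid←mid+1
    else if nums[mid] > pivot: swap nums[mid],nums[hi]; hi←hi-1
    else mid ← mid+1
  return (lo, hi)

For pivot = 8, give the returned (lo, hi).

pivot = 8; lo=0, mid=0, hi=5
nums[mid]=9>8: swap nums[0],nums[5]; hi=4 → 4 6 2 8 5 9
nums[mid]=4<8: swap nums[0],nums[0]; lo=1,mid=1 → 4 6 2 8 5 9
nums[mid]=6<8: swap nums[1],nums[1]; lo=2,mid=2 → 4 6 2 8 5 9
nums[mid]=2<8: swap nums[2],nums[2]; lo=3,mid=3 → 4 6 2 8 5 9
nums[mid]=8=8: mid=4
nums[mid]=5<8: swap nums[3],nums[4]; lo=4,mid=5 → 4 6 2 5 8 9
end: lo=4, hi=4; nums = 4 6 2 5 8 9

(4, 4)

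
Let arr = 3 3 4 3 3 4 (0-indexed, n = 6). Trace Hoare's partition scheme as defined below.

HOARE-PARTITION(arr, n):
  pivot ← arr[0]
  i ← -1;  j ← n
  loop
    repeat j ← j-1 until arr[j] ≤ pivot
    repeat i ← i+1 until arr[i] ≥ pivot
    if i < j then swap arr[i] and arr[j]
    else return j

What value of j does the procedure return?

pivot = arr[0] = 3; i = -1, j = 6
j→4 (arr[4]=3≤3), i→0 (arr[0]=3≥3); i<j, swap → 3 3 4 3 3 4
j→3 (arr[3]=3≤3), i→1 (arr[1]=3≥3); i<j, swap → 3 3 4 3 3 4
j→1, i→2; i≥j, return j=1. arr = 3 3 4 3 3 4

1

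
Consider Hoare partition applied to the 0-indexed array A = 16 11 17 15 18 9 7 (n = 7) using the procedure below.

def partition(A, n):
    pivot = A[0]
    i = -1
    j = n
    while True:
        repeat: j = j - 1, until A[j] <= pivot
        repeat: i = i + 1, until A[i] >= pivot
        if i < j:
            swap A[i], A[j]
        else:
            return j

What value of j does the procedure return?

pivot = A[0] = 16; i = -1, j = 7
j→6 (A[6]=7≤16), i→0 (A[0]=16≥16); i<j, swap → 7 11 17 15 18 9 16
j→5 (A[5]=9≤16), i→2 (A[2]=17≥16); i<j, swap → 7 11 9 15 18 17 16
j→3, i→4; i≥j, return j=3. A = 7 11 9 15 18 17 16

3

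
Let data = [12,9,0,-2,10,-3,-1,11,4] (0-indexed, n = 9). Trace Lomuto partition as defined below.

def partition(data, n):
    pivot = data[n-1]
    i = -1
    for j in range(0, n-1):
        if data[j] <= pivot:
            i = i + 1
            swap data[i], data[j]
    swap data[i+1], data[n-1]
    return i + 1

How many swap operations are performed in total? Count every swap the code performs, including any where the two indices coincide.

pivot = data[8] = 4; i = -1
j=0: data[0]=12 > 4 → no swap
j=1: data[1]=9 > 4 → no swap
j=2: data[2]=0 ≤ 4 → i=0, swap data[0],data[2] → [0,9,12,-2,10,-3,-1,11,4]
j=3: data[3]=-2 ≤ 4 → i=1, swap data[1],data[3] → [0,-2,12,9,10,-3,-1,11,4]
j=4: data[4]=10 > 4 → no swap
j=5: data[5]=-3 ≤ 4 → i=2, swap data[2],data[5] → [0,-2,-3,9,10,12,-1,11,4]
j=6: data[6]=-1 ≤ 4 → i=3, swap data[3],data[6] → [0,-2,-3,-1,10,12,9,11,4]
j=7: data[7]=11 > 4 → no swap
final swap data[4],data[8] → [0,-2,-3,-1,4,12,9,11,10]; return 4

5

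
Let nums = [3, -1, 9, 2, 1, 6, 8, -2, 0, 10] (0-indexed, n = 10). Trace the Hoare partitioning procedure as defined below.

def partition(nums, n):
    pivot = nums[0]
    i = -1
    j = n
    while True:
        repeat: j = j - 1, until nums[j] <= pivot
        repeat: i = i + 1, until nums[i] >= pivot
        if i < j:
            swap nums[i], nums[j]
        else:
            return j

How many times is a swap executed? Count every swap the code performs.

2

pivot = nums[0] = 3; i = -1, j = 10
j→8 (nums[8]=0≤3), i→0 (nums[0]=3≥3); i<j, swap → [0, -1, 9, 2, 1, 6, 8, -2, 3, 10]
j→7 (nums[7]=-2≤3), i→2 (nums[2]=9≥3); i<j, swap → [0, -1, -2, 2, 1, 6, 8, 9, 3, 10]
j→4, i→5; i≥j, return j=4. nums = [0, -1, -2, 2, 1, 6, 8, 9, 3, 10]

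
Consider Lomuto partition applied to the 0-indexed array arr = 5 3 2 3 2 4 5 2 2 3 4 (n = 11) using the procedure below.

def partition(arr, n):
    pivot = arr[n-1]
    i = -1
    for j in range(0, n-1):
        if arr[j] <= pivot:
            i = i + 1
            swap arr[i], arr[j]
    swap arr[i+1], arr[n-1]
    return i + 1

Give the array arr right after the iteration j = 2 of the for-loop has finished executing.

pivot = arr[10] = 4; i = -1
j=0: arr[0]=5 > 4 → no swap
j=1: arr[1]=3 ≤ 4 → i=0, swap arr[0],arr[1] → 3 5 2 3 2 4 5 2 2 3 4
j=2: arr[2]=2 ≤ 4 → i=1, swap arr[1],arr[2] → 3 2 5 3 2 4 5 2 2 3 4
(after j=2) arr = 3 2 5 3 2 4 5 2 2 3 4

3 2 5 3 2 4 5 2 2 3 4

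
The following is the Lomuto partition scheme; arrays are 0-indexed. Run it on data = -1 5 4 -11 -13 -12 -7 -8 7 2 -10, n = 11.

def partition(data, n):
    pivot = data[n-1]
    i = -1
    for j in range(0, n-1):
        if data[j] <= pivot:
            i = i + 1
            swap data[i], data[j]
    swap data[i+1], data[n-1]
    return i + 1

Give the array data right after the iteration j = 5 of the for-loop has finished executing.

pivot = data[10] = -10; i = -1
j=0: data[0]=-1 > -10 → no swap
j=1: data[1]=5 > -10 → no swap
j=2: data[2]=4 > -10 → no swap
j=3: data[3]=-11 ≤ -10 → i=0, swap data[0],data[3] → -11 5 4 -1 -13 -12 -7 -8 7 2 -10
j=4: data[4]=-13 ≤ -10 → i=1, swap data[1],data[4] → -11 -13 4 -1 5 -12 -7 -8 7 2 -10
j=5: data[5]=-12 ≤ -10 → i=2, swap data[2],data[5] → -11 -13 -12 -1 5 4 -7 -8 7 2 -10
(after j=5) data = -11 -13 -12 -1 5 4 -7 -8 7 2 -10

-11 -13 -12 -1 5 4 -7 -8 7 2 -10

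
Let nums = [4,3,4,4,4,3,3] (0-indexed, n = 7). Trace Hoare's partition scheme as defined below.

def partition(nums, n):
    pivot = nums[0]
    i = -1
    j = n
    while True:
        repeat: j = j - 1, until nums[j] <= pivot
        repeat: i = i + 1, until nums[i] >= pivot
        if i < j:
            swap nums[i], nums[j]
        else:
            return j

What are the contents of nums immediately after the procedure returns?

[3,3,3,4,4,4,4]

pivot=4
j stops at 6 (3), i stops at 0 (4); swap ⇒ [3,3,4,4,4,3,4]
j stops at 5 (3), i stops at 2 (4); swap ⇒ [3,3,3,4,4,4,4]
j stops at 4 (4), i stops at 3 (4); swap ⇒ [3,3,3,4,4,4,4]
j stops at 3, i stops at 4; i≥j ⇒ return 3. nums=[3,3,3,4,4,4,4]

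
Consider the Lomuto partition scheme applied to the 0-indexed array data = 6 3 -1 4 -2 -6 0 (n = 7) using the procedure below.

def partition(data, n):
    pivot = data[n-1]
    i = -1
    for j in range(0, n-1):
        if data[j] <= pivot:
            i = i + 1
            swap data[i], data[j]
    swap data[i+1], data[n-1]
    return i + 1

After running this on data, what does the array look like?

-1 -2 -6 0 3 6 4

pivot = data[6] = 0; i = -1
j=0: data[0]=6 > 0 → no swap
j=1: data[1]=3 > 0 → no swap
j=2: data[2]=-1 ≤ 0 → i=0, swap data[0],data[2] → -1 3 6 4 -2 -6 0
j=3: data[3]=4 > 0 → no swap
j=4: data[4]=-2 ≤ 0 → i=1, swap data[1],data[4] → -1 -2 6 4 3 -6 0
j=5: data[5]=-6 ≤ 0 → i=2, swap data[2],data[5] → -1 -2 -6 4 3 6 0
final swap data[3],data[6] → -1 -2 -6 0 3 6 4; return 3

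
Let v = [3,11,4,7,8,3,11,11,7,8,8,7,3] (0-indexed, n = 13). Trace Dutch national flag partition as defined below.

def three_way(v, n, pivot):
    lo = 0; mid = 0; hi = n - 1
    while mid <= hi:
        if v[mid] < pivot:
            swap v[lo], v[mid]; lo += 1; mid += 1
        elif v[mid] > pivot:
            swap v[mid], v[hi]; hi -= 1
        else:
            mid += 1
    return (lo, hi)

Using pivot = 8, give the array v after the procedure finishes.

[3,3,4,7,3,7,7,8,8,8,11,11,11]

lo=0 mid=0 hi=12
3<8: swap(0,0), lo=1 mid=1 ⇒ [3,11,4,7,8,3,11,11,7,8,8,7,3]
11>8: swap(1,12), hi=11 ⇒ [3,3,4,7,8,3,11,11,7,8,8,7,11]
3<8: swap(1,1), lo=2 mid=2 ⇒ [3,3,4,7,8,3,11,11,7,8,8,7,11]
4<8: swap(2,2), lo=3 mid=3 ⇒ [3,3,4,7,8,3,11,11,7,8,8,7,11]
7<8: swap(3,3), lo=4 mid=4 ⇒ [3,3,4,7,8,3,11,11,7,8,8,7,11]
8=8: mid=5
3<8: swap(4,5), lo=5 mid=6 ⇒ [3,3,4,7,3,8,11,11,7,8,8,7,11]
11>8: swap(6,11), hi=10 ⇒ [3,3,4,7,3,8,7,11,7,8,8,11,11]
7<8: swap(5,6), lo=6 mid=7 ⇒ [3,3,4,7,3,7,8,11,7,8,8,11,11]
11>8: swap(7,10), hi=9 ⇒ [3,3,4,7,3,7,8,8,7,8,11,11,11]
8=8: mid=8
7<8: swap(6,8), lo=7 mid=9 ⇒ [3,3,4,7,3,7,7,8,8,8,11,11,11]
8=8: mid=10
done. lo=7 hi=9; v=[3,3,4,7,3,7,7,8,8,8,11,11,11]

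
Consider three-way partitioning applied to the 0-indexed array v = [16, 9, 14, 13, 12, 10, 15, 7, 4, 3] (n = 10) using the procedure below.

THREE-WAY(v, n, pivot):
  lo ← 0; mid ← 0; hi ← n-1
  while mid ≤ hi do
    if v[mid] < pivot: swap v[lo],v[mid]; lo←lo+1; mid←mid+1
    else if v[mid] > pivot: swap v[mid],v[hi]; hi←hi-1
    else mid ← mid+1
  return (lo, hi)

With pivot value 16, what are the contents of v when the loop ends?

pivot = 16; lo=0, mid=0, hi=9
v[mid]=16=16: mid=1
v[mid]=9<16: swap v[0],v[1]; lo=1,mid=2 → [9, 16, 14, 13, 12, 10, 15, 7, 4, 3]
v[mid]=14<16: swap v[1],v[2]; lo=2,mid=3 → [9, 14, 16, 13, 12, 10, 15, 7, 4, 3]
v[mid]=13<16: swap v[2],v[3]; lo=3,mid=4 → [9, 14, 13, 16, 12, 10, 15, 7, 4, 3]
v[mid]=12<16: swap v[3],v[4]; lo=4,mid=5 → [9, 14, 13, 12, 16, 10, 15, 7, 4, 3]
v[mid]=10<16: swap v[4],v[5]; lo=5,mid=6 → [9, 14, 13, 12, 10, 16, 15, 7, 4, 3]
v[mid]=15<16: swap v[5],v[6]; lo=6,mid=7 → [9, 14, 13, 12, 10, 15, 16, 7, 4, 3]
v[mid]=7<16: swap v[6],v[7]; lo=7,mid=8 → [9, 14, 13, 12, 10, 15, 7, 16, 4, 3]
v[mid]=4<16: swap v[7],v[8]; lo=8,mid=9 → [9, 14, 13, 12, 10, 15, 7, 4, 16, 3]
v[mid]=3<16: swap v[8],v[9]; lo=9,mid=10 → [9, 14, 13, 12, 10, 15, 7, 4, 3, 16]
end: lo=9, hi=9; v = [9, 14, 13, 12, 10, 15, 7, 4, 3, 16]

[9, 14, 13, 12, 10, 15, 7, 4, 3, 16]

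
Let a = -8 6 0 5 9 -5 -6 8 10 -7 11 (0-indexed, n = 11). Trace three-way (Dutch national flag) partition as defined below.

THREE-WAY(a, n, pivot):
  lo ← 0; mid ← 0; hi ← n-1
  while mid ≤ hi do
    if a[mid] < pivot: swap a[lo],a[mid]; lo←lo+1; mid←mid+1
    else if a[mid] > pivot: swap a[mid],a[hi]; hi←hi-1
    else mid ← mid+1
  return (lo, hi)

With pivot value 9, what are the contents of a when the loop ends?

-8 6 0 5 -5 -6 8 -7 9 11 10

lo=0 mid=0 hi=10
-8<9: swap(0,0), lo=1 mid=1 ⇒ -8 6 0 5 9 -5 -6 8 10 -7 11
6<9: swap(1,1), lo=2 mid=2 ⇒ -8 6 0 5 9 -5 -6 8 10 -7 11
0<9: swap(2,2), lo=3 mid=3 ⇒ -8 6 0 5 9 -5 -6 8 10 -7 11
5<9: swap(3,3), lo=4 mid=4 ⇒ -8 6 0 5 9 -5 -6 8 10 -7 11
9=9: mid=5
-5<9: swap(4,5), lo=5 mid=6 ⇒ -8 6 0 5 -5 9 -6 8 10 -7 11
-6<9: swap(5,6), lo=6 mid=7 ⇒ -8 6 0 5 -5 -6 9 8 10 -7 11
8<9: swap(6,7), lo=7 mid=8 ⇒ -8 6 0 5 -5 -6 8 9 10 -7 11
10>9: swap(8,10), hi=9 ⇒ -8 6 0 5 -5 -6 8 9 11 -7 10
11>9: swap(8,9), hi=8 ⇒ -8 6 0 5 -5 -6 8 9 -7 11 10
-7<9: swap(7,8), lo=8 mid=9 ⇒ -8 6 0 5 -5 -6 8 -7 9 11 10
done. lo=8 hi=8; a=-8 6 0 5 -5 -6 8 -7 9 11 10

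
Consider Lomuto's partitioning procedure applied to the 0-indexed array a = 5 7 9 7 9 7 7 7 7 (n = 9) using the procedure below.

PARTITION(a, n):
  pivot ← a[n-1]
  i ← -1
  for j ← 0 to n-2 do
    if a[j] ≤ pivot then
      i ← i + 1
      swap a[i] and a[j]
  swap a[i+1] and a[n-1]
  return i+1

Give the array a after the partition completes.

pivot = a[8] = 7; i = -1
j=0: a[0]=5 ≤ 7 → i=0, swap a[0],a[0] (no change) → 5 7 9 7 9 7 7 7 7
j=1: a[1]=7 ≤ 7 → i=1, swap a[1],a[1] (no change) → 5 7 9 7 9 7 7 7 7
j=2: a[2]=9 > 7 → no swap
j=3: a[3]=7 ≤ 7 → i=2, swap a[2],a[3] → 5 7 7 9 9 7 7 7 7
j=4: a[4]=9 > 7 → no swap
j=5: a[5]=7 ≤ 7 → i=3, swap a[3],a[5] → 5 7 7 7 9 9 7 7 7
j=6: a[6]=7 ≤ 7 → i=4, swap a[4],a[6] → 5 7 7 7 7 9 9 7 7
j=7: a[7]=7 ≤ 7 → i=5, swap a[5],a[7] → 5 7 7 7 7 7 9 9 7
final swap a[6],a[8] → 5 7 7 7 7 7 7 9 9; return 6

5 7 7 7 7 7 7 9 9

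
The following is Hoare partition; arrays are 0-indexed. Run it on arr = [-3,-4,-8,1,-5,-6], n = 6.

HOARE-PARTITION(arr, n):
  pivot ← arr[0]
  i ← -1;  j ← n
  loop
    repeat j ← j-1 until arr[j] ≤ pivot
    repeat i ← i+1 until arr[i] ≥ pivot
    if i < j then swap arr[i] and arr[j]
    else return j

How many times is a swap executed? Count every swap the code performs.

pivot=-3
j stops at 5 (-6), i stops at 0 (-3); swap ⇒ [-6,-4,-8,1,-5,-3]
j stops at 4 (-5), i stops at 3 (1); swap ⇒ [-6,-4,-8,-5,1,-3]
j stops at 3, i stops at 4; i≥j ⇒ return 3. arr=[-6,-4,-8,-5,1,-3]

2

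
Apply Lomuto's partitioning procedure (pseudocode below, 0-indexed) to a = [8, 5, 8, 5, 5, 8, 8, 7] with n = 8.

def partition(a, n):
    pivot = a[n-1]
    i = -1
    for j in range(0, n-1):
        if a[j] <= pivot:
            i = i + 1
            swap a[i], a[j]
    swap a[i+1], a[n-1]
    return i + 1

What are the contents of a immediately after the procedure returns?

[5, 5, 5, 7, 8, 8, 8, 8]

pivot = a[7] = 7; i = -1
j=0: a[0]=8 > 7 → no swap
j=1: a[1]=5 ≤ 7 → i=0, swap a[0],a[1] → [5, 8, 8, 5, 5, 8, 8, 7]
j=2: a[2]=8 > 7 → no swap
j=3: a[3]=5 ≤ 7 → i=1, swap a[1],a[3] → [5, 5, 8, 8, 5, 8, 8, 7]
j=4: a[4]=5 ≤ 7 → i=2, swap a[2],a[4] → [5, 5, 5, 8, 8, 8, 8, 7]
j=5: a[5]=8 > 7 → no swap
j=6: a[6]=8 > 7 → no swap
final swap a[3],a[7] → [5, 5, 5, 7, 8, 8, 8, 8]; return 3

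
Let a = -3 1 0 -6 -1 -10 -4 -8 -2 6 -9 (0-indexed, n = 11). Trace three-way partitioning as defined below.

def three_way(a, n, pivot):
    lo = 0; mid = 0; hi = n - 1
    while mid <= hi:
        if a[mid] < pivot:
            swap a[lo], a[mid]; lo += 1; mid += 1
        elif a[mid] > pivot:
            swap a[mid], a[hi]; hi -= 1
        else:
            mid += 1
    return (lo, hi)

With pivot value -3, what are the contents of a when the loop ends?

-9 -8 -6 -4 -10 -3 -1 -2 6 0 1

pivot = -3; lo=0, mid=0, hi=10
a[mid]=-3=-3: mid=1
a[mid]=1>-3: swap a[1],a[10]; hi=9 → -3 -9 0 -6 -1 -10 -4 -8 -2 6 1
a[mid]=-9<-3: swap a[0],a[1]; lo=1,mid=2 → -9 -3 0 -6 -1 -10 -4 -8 -2 6 1
a[mid]=0>-3: swap a[2],a[9]; hi=8 → -9 -3 6 -6 -1 -10 -4 -8 -2 0 1
a[mid]=6>-3: swap a[2],a[8]; hi=7 → -9 -3 -2 -6 -1 -10 -4 -8 6 0 1
a[mid]=-2>-3: swap a[2],a[7]; hi=6 → -9 -3 -8 -6 -1 -10 -4 -2 6 0 1
a[mid]=-8<-3: swap a[1],a[2]; lo=2,mid=3 → -9 -8 -3 -6 -1 -10 -4 -2 6 0 1
a[mid]=-6<-3: swap a[2],a[3]; lo=3,mid=4 → -9 -8 -6 -3 -1 -10 -4 -2 6 0 1
a[mid]=-1>-3: swap a[4],a[6]; hi=5 → -9 -8 -6 -3 -4 -10 -1 -2 6 0 1
a[mid]=-4<-3: swap a[3],a[4]; lo=4,mid=5 → -9 -8 -6 -4 -3 -10 -1 -2 6 0 1
a[mid]=-10<-3: swap a[4],a[5]; lo=5,mid=6 → -9 -8 -6 -4 -10 -3 -1 -2 6 0 1
end: lo=5, hi=5; a = -9 -8 -6 -4 -10 -3 -1 -2 6 0 1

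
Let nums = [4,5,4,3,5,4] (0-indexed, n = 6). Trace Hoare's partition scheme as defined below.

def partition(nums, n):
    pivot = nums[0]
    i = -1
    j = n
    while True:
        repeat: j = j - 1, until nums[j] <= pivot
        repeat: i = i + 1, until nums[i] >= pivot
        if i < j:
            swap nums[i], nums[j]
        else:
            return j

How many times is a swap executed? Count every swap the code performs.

pivot=4
j stops at 5 (4), i stops at 0 (4); swap ⇒ [4,5,4,3,5,4]
j stops at 3 (3), i stops at 1 (5); swap ⇒ [4,3,4,5,5,4]
j stops at 2, i stops at 2; i≥j ⇒ return 2. nums=[4,3,4,5,5,4]

2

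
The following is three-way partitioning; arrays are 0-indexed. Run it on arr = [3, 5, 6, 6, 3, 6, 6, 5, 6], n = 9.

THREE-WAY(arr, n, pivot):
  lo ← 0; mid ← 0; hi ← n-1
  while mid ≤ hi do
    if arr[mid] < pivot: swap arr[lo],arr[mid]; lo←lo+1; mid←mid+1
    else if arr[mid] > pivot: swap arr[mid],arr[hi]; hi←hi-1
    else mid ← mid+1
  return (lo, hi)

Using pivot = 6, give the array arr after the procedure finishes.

pivot = 6; lo=0, mid=0, hi=8
arr[mid]=3<6: swap arr[0],arr[0]; lo=1,mid=1 → [3, 5, 6, 6, 3, 6, 6, 5, 6]
arr[mid]=5<6: swap arr[1],arr[1]; lo=2,mid=2 → [3, 5, 6, 6, 3, 6, 6, 5, 6]
arr[mid]=6=6: mid=3
arr[mid]=6=6: mid=4
arr[mid]=3<6: swap arr[2],arr[4]; lo=3,mid=5 → [3, 5, 3, 6, 6, 6, 6, 5, 6]
arr[mid]=6=6: mid=6
arr[mid]=6=6: mid=7
arr[mid]=5<6: swap arr[3],arr[7]; lo=4,mid=8 → [3, 5, 3, 5, 6, 6, 6, 6, 6]
arr[mid]=6=6: mid=9
end: lo=4, hi=8; arr = [3, 5, 3, 5, 6, 6, 6, 6, 6]

[3, 5, 3, 5, 6, 6, 6, 6, 6]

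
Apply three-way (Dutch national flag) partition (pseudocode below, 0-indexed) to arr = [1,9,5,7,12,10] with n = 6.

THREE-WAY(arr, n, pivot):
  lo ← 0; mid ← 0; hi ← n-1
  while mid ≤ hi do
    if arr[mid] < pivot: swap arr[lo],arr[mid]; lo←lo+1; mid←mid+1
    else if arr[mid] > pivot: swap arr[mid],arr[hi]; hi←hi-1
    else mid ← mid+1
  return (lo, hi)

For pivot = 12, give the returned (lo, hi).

pivot = 12; lo=0, mid=0, hi=5
arr[mid]=1<12: swap arr[0],arr[0]; lo=1,mid=1 → [1,9,5,7,12,10]
arr[mid]=9<12: swap arr[1],arr[1]; lo=2,mid=2 → [1,9,5,7,12,10]
arr[mid]=5<12: swap arr[2],arr[2]; lo=3,mid=3 → [1,9,5,7,12,10]
arr[mid]=7<12: swap arr[3],arr[3]; lo=4,mid=4 → [1,9,5,7,12,10]
arr[mid]=12=12: mid=5
arr[mid]=10<12: swap arr[4],arr[5]; lo=5,mid=6 → [1,9,5,7,10,12]
end: lo=5, hi=5; arr = [1,9,5,7,10,12]

(5, 5)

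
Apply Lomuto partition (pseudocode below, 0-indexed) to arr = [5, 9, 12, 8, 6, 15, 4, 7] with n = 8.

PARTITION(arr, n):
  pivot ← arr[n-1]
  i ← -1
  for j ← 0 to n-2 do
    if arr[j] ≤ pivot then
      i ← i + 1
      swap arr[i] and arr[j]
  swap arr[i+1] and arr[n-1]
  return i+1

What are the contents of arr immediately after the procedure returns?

[5, 6, 4, 7, 9, 15, 12, 8]

pivot = arr[7] = 7; i = -1
j=0: arr[0]=5 ≤ 7 → i=0, swap arr[0],arr[0] (no change) → [5, 9, 12, 8, 6, 15, 4, 7]
j=1: arr[1]=9 > 7 → no swap
j=2: arr[2]=12 > 7 → no swap
j=3: arr[3]=8 > 7 → no swap
j=4: arr[4]=6 ≤ 7 → i=1, swap arr[1],arr[4] → [5, 6, 12, 8, 9, 15, 4, 7]
j=5: arr[5]=15 > 7 → no swap
j=6: arr[6]=4 ≤ 7 → i=2, swap arr[2],arr[6] → [5, 6, 4, 8, 9, 15, 12, 7]
final swap arr[3],arr[7] → [5, 6, 4, 7, 9, 15, 12, 8]; return 3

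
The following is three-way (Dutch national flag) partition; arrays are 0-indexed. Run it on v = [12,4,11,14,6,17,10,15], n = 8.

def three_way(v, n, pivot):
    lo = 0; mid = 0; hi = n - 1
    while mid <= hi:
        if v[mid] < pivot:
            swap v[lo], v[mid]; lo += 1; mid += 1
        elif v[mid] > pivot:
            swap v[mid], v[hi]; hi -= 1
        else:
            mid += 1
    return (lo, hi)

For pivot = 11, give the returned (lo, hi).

lo=0 mid=0 hi=7
12>11: swap(0,7), hi=6 ⇒ [15,4,11,14,6,17,10,12]
15>11: swap(0,6), hi=5 ⇒ [10,4,11,14,6,17,15,12]
10<11: swap(0,0), lo=1 mid=1 ⇒ [10,4,11,14,6,17,15,12]
4<11: swap(1,1), lo=2 mid=2 ⇒ [10,4,11,14,6,17,15,12]
11=11: mid=3
14>11: swap(3,5), hi=4 ⇒ [10,4,11,17,6,14,15,12]
17>11: swap(3,4), hi=3 ⇒ [10,4,11,6,17,14,15,12]
6<11: swap(2,3), lo=3 mid=4 ⇒ [10,4,6,11,17,14,15,12]
done. lo=3 hi=3; v=[10,4,6,11,17,14,15,12]

(3, 3)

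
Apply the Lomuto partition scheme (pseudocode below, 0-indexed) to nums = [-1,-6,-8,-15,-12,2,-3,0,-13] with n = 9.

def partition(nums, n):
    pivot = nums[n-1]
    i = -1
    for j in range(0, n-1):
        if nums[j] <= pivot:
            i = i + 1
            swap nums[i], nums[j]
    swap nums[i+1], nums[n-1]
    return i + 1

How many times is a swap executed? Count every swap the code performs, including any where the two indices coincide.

pivot = nums[8] = -13; i = -1
j=0: nums[0]=-1 > -13 → no swap
j=1: nums[1]=-6 > -13 → no swap
j=2: nums[2]=-8 > -13 → no swap
j=3: nums[3]=-15 ≤ -13 → i=0, swap nums[0],nums[3] → [-15,-6,-8,-1,-12,2,-3,0,-13]
j=4: nums[4]=-12 > -13 → no swap
j=5: nums[5]=2 > -13 → no swap
j=6: nums[6]=-3 > -13 → no swap
j=7: nums[7]=0 > -13 → no swap
final swap nums[1],nums[8] → [-15,-13,-8,-1,-12,2,-3,0,-6]; return 1

2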